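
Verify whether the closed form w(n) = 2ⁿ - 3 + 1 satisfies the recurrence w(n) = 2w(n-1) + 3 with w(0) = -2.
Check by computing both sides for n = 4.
From the recurrence with w(0) = -2:
  w(0) = -2, w(1) = -1, w(2) = 1, w(3) = 5, w(4) = 13
  so the recurrence gives w(4) = 13.
From the proposed closed form w(n) = 2ⁿ - 3 + 1:
  w(4) = 14.
The recurrence gives 13 but the closed form gives 14, so the closed form does not satisfy the recurrence.

No, the closed form is incorrect.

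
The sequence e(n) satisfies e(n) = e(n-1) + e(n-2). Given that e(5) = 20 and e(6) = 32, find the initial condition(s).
Work backwards using e(k) = e(k+2) - e(k+1):
e(4) = e(6) - e(5) = 32 - 20 = 12
e(3) = e(5) - e(4) = 20 - 12 = 8
e(2) = e(4) - e(3) = 12 - 8 = 4
e(1) = e(3) - e(2) = 8 - 4 = 4
e(0) = e(2) - e(1) = 4 - 4 = 0

e(0) = 0, e(1) = 4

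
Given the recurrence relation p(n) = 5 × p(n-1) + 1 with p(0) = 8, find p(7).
Computing step by step:
p(0) = 8
p(1) = 5 × 8 + 1 = 41
p(2) = 5 × 41 + 1 = 206
p(3) = 5 × 206 + 1 = 1031
p(4) = 5 × 1031 + 1 = 5156
p(5) = 5 × 5156 + 1 = 25781
p(6) = 5 × 25781 + 1 = 128906
p(7) = 5 × 128906 + 1 = 644531

644531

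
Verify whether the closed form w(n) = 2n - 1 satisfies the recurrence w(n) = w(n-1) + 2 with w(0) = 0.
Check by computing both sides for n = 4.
From the recurrence with w(0) = 0:
  w(0) = 0, w(1) = 2, w(2) = 4, w(3) = 6, w(4) = 8
  so the recurrence gives w(4) = 8.
From the proposed closed form w(n) = 2n - 1:
  w(4) = 7.
The recurrence gives 8 but the closed form gives 7, so the closed form does not satisfy the recurrence.

No, the closed form is incorrect.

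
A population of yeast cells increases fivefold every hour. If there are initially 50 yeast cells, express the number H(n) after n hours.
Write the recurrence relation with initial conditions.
Each hour multiplies the count by 5, so the count after n hours depends only on the count after n-1 hours: H(n) = 5 × H(n-1). The starting count gives H(0) = 50.
Unrolling n times gives the closed form H(n) = 50 × 5ⁿ.

H(n) = 5 × H(n-1), H(0) = 50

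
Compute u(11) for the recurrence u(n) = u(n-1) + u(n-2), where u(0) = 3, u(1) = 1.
Computing the sequence terms:
3, 1, 4, 5, 9, 14, 23, 37, 60, 97, 157, 254

254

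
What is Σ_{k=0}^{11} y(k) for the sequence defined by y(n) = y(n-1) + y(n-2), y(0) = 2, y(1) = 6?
Computing the sequence terms: 2, 6, 8, 14, 22, 36, 58, 94, 152, 246, 398, 644
Adding these values together:

1680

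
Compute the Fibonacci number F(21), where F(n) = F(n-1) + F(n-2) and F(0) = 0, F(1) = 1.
Computing the sequence terms:
0, 1, 1, 2, 3, 5, 8, 13, 21, 34, 55, 89, 144, 233, 377, 610, 987, 1597, 2584, 4181, 6765, 10946

10946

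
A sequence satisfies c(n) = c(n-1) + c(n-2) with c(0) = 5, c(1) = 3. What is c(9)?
Computing the sequence terms:
5, 3, 8, 11, 19, 30, 49, 79, 128, 207

207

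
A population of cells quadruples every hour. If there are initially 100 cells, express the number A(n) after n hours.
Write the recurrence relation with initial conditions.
Each hour multiplies the count by 4, so the count after n hours depends only on the count after n-1 hours: A(n) = 4 × A(n-1). The starting count gives A(0) = 100.
Unrolling n times gives the closed form A(n) = 100 × 4ⁿ.

A(n) = 4 × A(n-1), A(0) = 100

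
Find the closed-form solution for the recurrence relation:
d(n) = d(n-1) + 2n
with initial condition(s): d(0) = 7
Recurrence: d(n) = d(n-1) + 2n, initial: d(0) = 7.
Telescoping: d(n) = d(0) + 2·Σᵢ₌₁ⁿ i = 7 + 2·n(n+1)/2.

d(n) = 2·n(n+1)/2 + 7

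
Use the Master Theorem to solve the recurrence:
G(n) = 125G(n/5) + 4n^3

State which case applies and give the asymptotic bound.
Master Theorem template: G(n) = a·G(n/b) + f(n).
Here: a=125, b=5, f(n)=4n^3
Compute log_b(a) = log_5(125) = 3.
f(n) = 4n^3 = Θ(n^3). Case 2: G(n) = Θ(n^3 log n).

Case 2: G(n) = Θ(n^3 log n)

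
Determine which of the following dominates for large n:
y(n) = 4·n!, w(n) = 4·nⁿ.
Comparing growth rates:
Growth-rate hierarchy: log n ≺ any polynomial ≺ any exponential cⁿ (c>1) ≺ n! ≺ nⁿ.
super-exponential nⁿ dominates factorial asymptotically.

w(n) grows faster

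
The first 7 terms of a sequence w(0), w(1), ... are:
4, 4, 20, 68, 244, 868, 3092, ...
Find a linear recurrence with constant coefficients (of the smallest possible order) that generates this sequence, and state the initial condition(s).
Look for the lowest-order linear relation among consecutive terms.
Observation: w(n) - 3·w(n-1) - (2)·w(n-2) = 0 holds for the shown terms, and no order-1 relation w(n) = α·w(n-1) + β fits.
Check at n=3: 3·20 + (2)·4 = 68. ✓

w(n) = 3w(n-1) + 2w(n-2), w(0) = 4, w(1) = 4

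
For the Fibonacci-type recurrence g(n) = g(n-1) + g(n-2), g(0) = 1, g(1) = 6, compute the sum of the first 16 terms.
Computing the sequence terms: 1, 6, 7, 13, 20, 33, 53, 86, 139, 225, 364, 589, 953, 1542, 2495, 4037
Adding these values together:

10563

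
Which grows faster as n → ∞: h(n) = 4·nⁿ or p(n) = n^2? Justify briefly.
Comparing growth rates:
Growth-rate hierarchy: log n ≺ any polynomial ≺ any exponential cⁿ (c>1) ≺ n! ≺ nⁿ.
super-exponential nⁿ dominates polynomial degree 2 asymptotically.

h(n) grows faster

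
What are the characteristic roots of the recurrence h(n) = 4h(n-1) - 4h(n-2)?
Substitute h(n) = rⁿ and divide through by rⁿ⁻²: r² - 4r + 4 = 0
Factor: (r - 2)² = 0, so r = 2 (double root).
General solution: h(n) = (A + Bn)·2ⁿ

Characteristic: r² - 4r + 4 = 0, Roots: r = 2 (double root)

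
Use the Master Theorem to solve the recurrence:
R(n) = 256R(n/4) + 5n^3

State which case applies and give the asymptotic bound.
Master Theorem template: R(n) = a·R(n/b) + f(n).
Here: a=256, b=4, f(n)=5n^3
Compute log_b(a) = log_4(256) = 4.
f(n) = 5n^3 = O(n^(4-ε)) with ε = 1. Case 1: R(n) = Θ(n^log_b(a)) = Θ(n^4).

Case 1: R(n) = Θ(n^4)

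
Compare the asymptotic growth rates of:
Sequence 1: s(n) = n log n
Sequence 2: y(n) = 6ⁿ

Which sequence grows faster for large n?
Comparing growth rates:
Growth-rate hierarchy: log n ≺ any polynomial ≺ any exponential cⁿ (c>1) ≺ n! ≺ nⁿ.
exponential base 6 dominates polynomial degree 1 (with log factor) asymptotically.

y(n) grows faster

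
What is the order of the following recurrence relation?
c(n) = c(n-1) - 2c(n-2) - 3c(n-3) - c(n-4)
The order is the largest lag k for which c(n-k) appears. Here the deepest term is c(n-4), so the order is 4.

Order 4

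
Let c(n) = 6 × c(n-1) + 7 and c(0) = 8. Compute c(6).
Computing step by step:
c(0) = 8
c(1) = 6 × 8 + 7 = 55
c(2) = 6 × 55 + 7 = 337
c(3) = 6 × 337 + 7 = 2029
c(4) = 6 × 2029 + 7 = 12181
c(5) = 6 × 12181 + 7 = 73093
c(6) = 6 × 73093 + 7 = 438565

438565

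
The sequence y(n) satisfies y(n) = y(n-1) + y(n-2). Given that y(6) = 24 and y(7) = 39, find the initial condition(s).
Work backwards using y(k) = y(k+2) - y(k+1):
y(5) = y(7) - y(6) = 39 - 24 = 15
y(4) = y(6) - y(5) = 24 - 15 = 9
y(3) = y(5) - y(4) = 15 - 9 = 6
y(2) = y(4) - y(3) = 9 - 6 = 3
y(1) = y(3) - y(2) = 6 - 3 = 3
y(0) = y(2) - y(1) = 3 - 3 = 0

y(0) = 0, y(1) = 3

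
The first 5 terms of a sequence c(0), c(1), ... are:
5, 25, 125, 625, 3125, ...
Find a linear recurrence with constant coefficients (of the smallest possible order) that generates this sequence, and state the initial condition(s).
Look for the lowest-order linear relation among consecutive terms.
Observation: each term is 5× the previous.
Check at n=2: 5·25 = 125. ✓

c(n) = 5 × c(n-1), c(0) = 5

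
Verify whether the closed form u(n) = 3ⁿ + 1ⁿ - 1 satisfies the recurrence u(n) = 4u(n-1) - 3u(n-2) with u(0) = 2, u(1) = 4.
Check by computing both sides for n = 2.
From the recurrence with u(0) = 2, u(1) = 4:
  u(0) = 2, u(1) = 4, u(2) = 10
  so the recurrence gives u(2) = 10.
From the proposed closed form u(n) = 3ⁿ + 1ⁿ - 1:
  u(2) = 9.
The recurrence gives 10 but the closed form gives 9, so the closed form does not satisfy the recurrence.

No, the closed form is incorrect.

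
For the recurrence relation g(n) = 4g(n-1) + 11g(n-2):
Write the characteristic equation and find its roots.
Substitute g(n) = rⁿ and divide through by rⁿ⁻²: r² - 4r - 11 = 0
Discriminant: 4² + 4·11 = 60, not a perfect square, so by the quadratic formula r = (4 ± √60)/2.
General solution: g(n) = A·r₁ⁿ + B·r₂ⁿ where r₁,r₂ = (4 ± √60)/2

Characteristic: r² - 4r - 11 = 0, Roots: r = (4 ± √60)/2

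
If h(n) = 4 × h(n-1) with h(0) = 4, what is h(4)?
Computing step by step:
h(0) = 4
h(1) = 4 × 4 = 16
h(2) = 4 × 16 = 64
h(3) = 4 × 64 = 256
h(4) = 4 × 256 = 1024

1024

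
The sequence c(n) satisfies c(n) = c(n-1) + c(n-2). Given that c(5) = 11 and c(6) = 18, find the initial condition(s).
Work backwards using c(k) = c(k+2) - c(k+1):
c(4) = c(6) - c(5) = 18 - 11 = 7
c(3) = c(5) - c(4) = 11 - 7 = 4
c(2) = c(4) - c(3) = 7 - 4 = 3
c(1) = c(3) - c(2) = 4 - 3 = 1
c(0) = c(2) - c(1) = 3 - 1 = 2

c(0) = 2, c(1) = 1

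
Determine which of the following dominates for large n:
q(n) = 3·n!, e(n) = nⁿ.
Comparing growth rates:
Growth-rate hierarchy: log n ≺ any polynomial ≺ any exponential cⁿ (c>1) ≺ n! ≺ nⁿ.
super-exponential nⁿ dominates factorial asymptotically.

e(n) grows faster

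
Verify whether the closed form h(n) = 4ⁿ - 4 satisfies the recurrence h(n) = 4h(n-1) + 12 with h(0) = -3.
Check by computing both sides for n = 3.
From the recurrence with h(0) = -3:
  h(0) = -3, h(1) = 0, h(2) = 12, h(3) = 60
  so the recurrence gives h(3) = 60.
From the proposed closed form h(n) = 4ⁿ - 4:
  h(3) = 60.
Both sides give 60 at n = 3, and the initial condition(s) match, so the closed form is consistent.

Yes, the closed form is correct.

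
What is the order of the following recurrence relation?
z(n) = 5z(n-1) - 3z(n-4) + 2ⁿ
The order is the largest lag k for which z(n-k) appears. Here the deepest term is z(n-4) (the 2ⁿ term is non-homogeneous and does not affect the order), so the order is 4.

Order 4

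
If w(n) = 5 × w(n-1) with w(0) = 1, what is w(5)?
Computing step by step:
w(0) = 1
w(1) = 5 × 1 = 5
w(2) = 5 × 5 = 25
w(3) = 5 × 25 = 125
w(4) = 5 × 125 = 625
w(5) = 5 × 625 = 3125

3125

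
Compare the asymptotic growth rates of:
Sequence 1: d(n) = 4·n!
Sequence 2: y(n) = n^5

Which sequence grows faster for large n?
Comparing growth rates:
Growth-rate hierarchy: log n ≺ any polynomial ≺ any exponential cⁿ (c>1) ≺ n! ≺ nⁿ.
factorial dominates polynomial degree 5 asymptotically.

d(n) grows faster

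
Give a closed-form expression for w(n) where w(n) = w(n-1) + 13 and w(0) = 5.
Recurrence: w(n) = w(n-1) + 13, initial: w(0) = 5.
Each step adds 13, so w(n) = w(0) + 13n = 13n + 5.

w(n) = 13n + 5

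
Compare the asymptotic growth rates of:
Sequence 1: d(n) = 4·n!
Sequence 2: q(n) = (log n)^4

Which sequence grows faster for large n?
Comparing growth rates:
Growth-rate hierarchy: log n ≺ any polynomial ≺ any exponential cⁿ (c>1) ≺ n! ≺ nⁿ.
factorial dominates polylogarithmic (log n)^4 asymptotically.

d(n) grows faster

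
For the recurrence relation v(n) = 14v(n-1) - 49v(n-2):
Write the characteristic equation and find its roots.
Substitute v(n) = rⁿ and divide through by rⁿ⁻²: r² - 14r + 49 = 0
Factor: (r - 7)² = 0, so r = 7 (double root).
General solution: v(n) = (A + Bn)·7ⁿ

Characteristic: r² - 14r + 49 = 0, Roots: r = 7 (double root)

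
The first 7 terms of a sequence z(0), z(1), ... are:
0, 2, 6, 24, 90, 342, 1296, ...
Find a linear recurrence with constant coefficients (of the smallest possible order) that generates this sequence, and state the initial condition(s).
Look for the lowest-order linear relation among consecutive terms.
Observation: z(n) - 3·z(n-1) - (3)·z(n-2) = 0 holds for the shown terms, and no order-1 relation z(n) = α·z(n-1) + β fits.
Check at n=3: 3·6 + (3)·2 = 24. ✓

z(n) = 3z(n-1) + 3z(n-2), z(0) = 0, z(1) = 2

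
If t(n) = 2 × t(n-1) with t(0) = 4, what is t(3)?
Computing step by step:
t(0) = 4
t(1) = 2 × 4 = 8
t(2) = 2 × 8 = 16
t(3) = 2 × 16 = 32

32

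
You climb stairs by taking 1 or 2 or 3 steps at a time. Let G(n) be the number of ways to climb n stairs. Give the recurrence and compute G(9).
Condition on the size of the last step (1 to 3): before it there were n-1, …, n-3 stairs climbed, and these cases are disjoint, so G(n) = G(n-1) + G(n-2) + G(n-3) (order-3 linear recurrence).
Initial conditions by direct count (compositions of i into parts ≤ 3): G(1) = 1; G(2) = 2; G(3) = 4.
Iterating the recurrence: G(4) = 7, G(5) = 13, G(6) = 24, G(7) = 44, G(8) = 81, G(9) = 149.

G(n) = G(n-1) + G(n-2) + G(n-3), G(1) = 1, G(2) = 2, G(3) = 4; G(9) = 149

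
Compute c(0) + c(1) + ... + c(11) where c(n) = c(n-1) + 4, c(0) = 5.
Computing the sequence terms: 5, 9, 13, 17, 21, 25, 29, 33, 37, 41, 45, 49
Adding these values together:

324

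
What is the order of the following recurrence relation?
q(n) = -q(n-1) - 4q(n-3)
The order is the largest lag k for which q(n-k) appears. Here the deepest term is q(n-3), so the order is 3.

Order 3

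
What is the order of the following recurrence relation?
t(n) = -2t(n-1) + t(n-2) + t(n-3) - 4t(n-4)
The order is the largest lag k for which t(n-k) appears. Here the deepest term is t(n-4), so the order is 4.

Order 4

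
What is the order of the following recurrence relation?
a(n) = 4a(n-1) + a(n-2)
The order is the largest lag k for which a(n-k) appears. Here the deepest term is a(n-2), so the order is 2.

Order 2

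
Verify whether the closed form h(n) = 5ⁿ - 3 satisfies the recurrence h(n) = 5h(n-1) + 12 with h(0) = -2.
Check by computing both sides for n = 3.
From the recurrence with h(0) = -2:
  h(0) = -2, h(1) = 2, h(2) = 22, h(3) = 122
  so the recurrence gives h(3) = 122.
From the proposed closed form h(n) = 5ⁿ - 3:
  h(3) = 122.
Both sides give 122 at n = 3, and the initial condition(s) match, so the closed form is consistent.

Yes, the closed form is correct.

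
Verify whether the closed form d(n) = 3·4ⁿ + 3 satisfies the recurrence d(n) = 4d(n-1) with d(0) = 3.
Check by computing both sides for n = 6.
From the recurrence with d(0) = 3:
  d(0) = 3, d(1) = 12, d(2) = 48, d(3) = 192, d(4) = 768, d(5) = 3072, d(6) = 12288
  so the recurrence gives d(6) = 12288.
From the proposed closed form d(n) = 3·4ⁿ + 3:
  d(6) = 12291.
The recurrence gives 12288 but the closed form gives 12291, so the closed form does not satisfy the recurrence.

No, the closed form is incorrect.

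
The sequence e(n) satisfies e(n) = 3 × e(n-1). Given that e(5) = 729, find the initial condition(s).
In general e(n) = 3ⁿ · e(0). At n = 5: e(0) = e(5) / 3^5 = 729 / 243 = 3.

e(0) = 3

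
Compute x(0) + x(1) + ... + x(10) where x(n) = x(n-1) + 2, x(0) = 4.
Computing the sequence terms: 4, 6, 8, 10, 12, 14, 16, 18, 20, 22, 24
Adding these values together:

154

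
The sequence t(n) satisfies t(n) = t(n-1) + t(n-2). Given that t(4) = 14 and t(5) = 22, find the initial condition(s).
Work backwards using t(k) = t(k+2) - t(k+1):
t(3) = t(5) - t(4) = 22 - 14 = 8
t(2) = t(4) - t(3) = 14 - 8 = 6
t(1) = t(3) - t(2) = 8 - 6 = 2
t(0) = t(2) - t(1) = 6 - 2 = 4

t(0) = 4, t(1) = 2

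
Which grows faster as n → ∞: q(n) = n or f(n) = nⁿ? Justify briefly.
Comparing growth rates:
Growth-rate hierarchy: log n ≺ any polynomial ≺ any exponential cⁿ (c>1) ≺ n! ≺ nⁿ.
super-exponential nⁿ dominates polynomial degree 1 asymptotically.

f(n) grows faster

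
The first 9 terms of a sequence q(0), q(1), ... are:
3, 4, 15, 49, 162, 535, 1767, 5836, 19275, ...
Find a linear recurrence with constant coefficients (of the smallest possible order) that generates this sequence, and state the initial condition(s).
Look for the lowest-order linear relation among consecutive terms.
Observation: q(n) - 3·q(n-1) - (1)·q(n-2) = 0 holds for the shown terms, and no order-1 relation q(n) = α·q(n-1) + β fits.
Check at n=3: 3·15 + (1)·4 = 49. ✓

q(n) = 3q(n-1) + q(n-2), q(0) = 3, q(1) = 4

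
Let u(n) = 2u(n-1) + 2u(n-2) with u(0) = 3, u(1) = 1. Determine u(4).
Computing the sequence terms:
3, 1, 8, 18, 52

52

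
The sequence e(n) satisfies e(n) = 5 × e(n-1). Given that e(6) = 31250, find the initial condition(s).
In general e(n) = 5ⁿ · e(0). At n = 6: e(0) = e(6) / 5^6 = 31250 / 15625 = 2.

e(0) = 2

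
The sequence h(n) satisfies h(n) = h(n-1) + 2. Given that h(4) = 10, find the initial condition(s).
h(4) = h(0) + 4·2, so h(0) = 10 - 8 = 2.

h(0) = 2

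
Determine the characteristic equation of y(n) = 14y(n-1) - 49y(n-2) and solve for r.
Substitute y(n) = rⁿ and divide through by rⁿ⁻²: r² - 14r + 49 = 0
Factor: (r - 7)² = 0, so r = 7 (double root).
General solution: y(n) = (A + Bn)·7ⁿ

Characteristic: r² - 14r + 49 = 0, Roots: r = 7 (double root)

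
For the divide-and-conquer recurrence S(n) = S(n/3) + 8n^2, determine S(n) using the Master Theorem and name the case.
Master Theorem template: S(n) = a·S(n/b) + f(n).
Here: a=1, b=3, f(n)=8n^2
Compute log_b(a) = log_3(1) = 0.
f(n) = 8n^2 = Ω(n^(0+ε)) with ε = 2, and the regularity condition holds (a·f(n/b) = (a/b^2)·f(n) with a/b^2 = 3^-2 < 1). Case 3: S(n) = Θ(f(n)) = Θ(n^2).

Case 3: S(n) = Θ(n^2)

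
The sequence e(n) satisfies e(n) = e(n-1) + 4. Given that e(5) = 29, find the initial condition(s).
e(5) = e(0) + 5·4, so e(0) = 29 - 20 = 9.

e(0) = 9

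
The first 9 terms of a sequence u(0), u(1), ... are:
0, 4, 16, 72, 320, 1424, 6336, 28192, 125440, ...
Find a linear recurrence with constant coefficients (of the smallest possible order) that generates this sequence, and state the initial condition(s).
Look for the lowest-order linear relation among consecutive terms.
Observation: u(n) - 4·u(n-1) - (2)·u(n-2) = 0 holds for the shown terms, and no order-1 relation u(n) = α·u(n-1) + β fits.
Check at n=3: 4·16 + (2)·4 = 72. ✓

u(n) = 4u(n-1) + 2u(n-2), u(0) = 0, u(1) = 4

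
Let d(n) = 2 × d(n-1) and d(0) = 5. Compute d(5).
Computing step by step:
d(0) = 5
d(1) = 2 × 5 = 10
d(2) = 2 × 10 = 20
d(3) = 2 × 20 = 40
d(4) = 2 × 40 = 80
d(5) = 2 × 80 = 160

160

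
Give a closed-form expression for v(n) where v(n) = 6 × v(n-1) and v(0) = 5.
Recurrence: v(n) = 6 × v(n-1), initial: v(0) = 5.
Each term is 6 times the previous, so this is geometric with ratio 6. After n steps: v(n) = v(0)·6ⁿ = 5·6ⁿ.

v(n) = 5·6ⁿ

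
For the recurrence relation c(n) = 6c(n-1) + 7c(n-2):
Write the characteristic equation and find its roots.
Substitute c(n) = rⁿ and divide through by rⁿ⁻²: r² - 6r - 7 = 0
Factor: (r - 7)(r + 1) = 0, so r = 7, -1.
General solution: c(n) = A·7ⁿ + B·(-1)ⁿ

Characteristic: r² - 6r - 7 = 0, Roots: r = 7, -1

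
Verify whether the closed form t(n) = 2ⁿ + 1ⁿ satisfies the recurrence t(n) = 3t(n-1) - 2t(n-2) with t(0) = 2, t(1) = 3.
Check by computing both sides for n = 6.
From the recurrence with t(0) = 2, t(1) = 3:
  t(0) = 2, t(1) = 3, t(2) = 5, t(3) = 9, t(4) = 17, t(5) = 33, t(6) = 65
  so the recurrence gives t(6) = 65.
From the proposed closed form t(n) = 2ⁿ + 1ⁿ:
  t(6) = 65.
Both sides give 65 at n = 6, and the initial condition(s) match, so the closed form is consistent.

Yes, the closed form is correct.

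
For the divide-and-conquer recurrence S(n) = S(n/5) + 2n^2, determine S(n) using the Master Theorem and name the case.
Master Theorem template: S(n) = a·S(n/b) + f(n).
Here: a=1, b=5, f(n)=2n^2
Compute log_b(a) = log_5(1) = 0.
f(n) = 2n^2 = Ω(n^(0+ε)) with ε = 2, and the regularity condition holds (a·f(n/b) = (a/b^2)·f(n) with a/b^2 = 5^-2 < 1). Case 3: S(n) = Θ(f(n)) = Θ(n^2).

Case 3: S(n) = Θ(n^2)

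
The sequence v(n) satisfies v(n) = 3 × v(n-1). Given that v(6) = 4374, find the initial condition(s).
In general v(n) = 3ⁿ · v(0). At n = 6: v(0) = v(6) / 3^6 = 4374 / 729 = 6.

v(0) = 6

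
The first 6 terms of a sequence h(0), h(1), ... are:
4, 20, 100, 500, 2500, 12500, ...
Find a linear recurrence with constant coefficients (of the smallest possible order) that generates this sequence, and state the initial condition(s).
Look for the lowest-order linear relation among consecutive terms.
Observation: each term is 5× the previous.
Check at n=2: 5·20 = 100. ✓

h(n) = 5 × h(n-1), h(0) = 4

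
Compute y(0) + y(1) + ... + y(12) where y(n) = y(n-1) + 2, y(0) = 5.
Computing the sequence terms: 5, 7, 9, 11, 13, 15, 17, 19, 21, 23, 25, 27, 29
Adding these values together:

221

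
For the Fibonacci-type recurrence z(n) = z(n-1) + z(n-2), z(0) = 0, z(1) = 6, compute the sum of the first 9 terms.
Computing the sequence terms: 0, 6, 6, 12, 18, 30, 48, 78, 126
Adding these values together:

324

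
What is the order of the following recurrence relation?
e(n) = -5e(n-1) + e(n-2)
The order is the largest lag k for which e(n-k) appears. Here the deepest term is e(n-2), so the order is 2.

Order 2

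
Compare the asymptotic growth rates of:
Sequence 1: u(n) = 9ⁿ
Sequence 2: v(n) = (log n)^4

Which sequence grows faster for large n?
Comparing growth rates:
Growth-rate hierarchy: log n ≺ any polynomial ≺ any exponential cⁿ (c>1) ≺ n! ≺ nⁿ.
exponential base 9 dominates polylogarithmic (log n)^4 asymptotically.

u(n) grows faster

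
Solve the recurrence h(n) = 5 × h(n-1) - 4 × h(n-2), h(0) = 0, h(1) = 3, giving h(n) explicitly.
Recurrence: h(n) = 5 × h(n-1) - 4 × h(n-2), initial: h(0) = 0, h(1) = 3.
Characteristic equation: r² - 5r + 4 = 0, which factors as (r - 4)(r - 1) = 0, so r = 4, 1. General solution h(n) = A·4ⁿ + B·1ⁿ. From h(0) = 0: A + B = 0. From h(1) = 3: 4A + 1B = 3. Solving gives A = 1, B = -1.

h(n) = 4ⁿ - 1ⁿ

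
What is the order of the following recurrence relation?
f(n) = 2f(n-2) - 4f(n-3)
The order is the largest lag k for which f(n-k) appears. Here the deepest term is f(n-3), so the order is 3.

Order 3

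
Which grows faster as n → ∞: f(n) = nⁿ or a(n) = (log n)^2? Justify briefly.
Comparing growth rates:
Growth-rate hierarchy: log n ≺ any polynomial ≺ any exponential cⁿ (c>1) ≺ n! ≺ nⁿ.
super-exponential nⁿ dominates polylogarithmic (log n)^2 asymptotically.

f(n) grows faster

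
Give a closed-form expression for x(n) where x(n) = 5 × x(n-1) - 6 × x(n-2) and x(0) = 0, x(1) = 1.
Recurrence: x(n) = 5 × x(n-1) - 6 × x(n-2), initial: x(0) = 0, x(1) = 1.
Characteristic equation: r² - 5r + 6 = 0, which factors as (r - 3)(r - 2) = 0, so r = 3, 2. General solution x(n) = A·3ⁿ + B·2ⁿ. From x(0) = 0: A + B = 0. From x(1) = 1: 3A + 2B = 1. Solving gives A = 1, B = -1.

x(n) = 3ⁿ - 2ⁿ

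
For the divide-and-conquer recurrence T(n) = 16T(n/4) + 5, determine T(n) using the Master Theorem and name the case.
Master Theorem template: T(n) = a·T(n/b) + f(n).
Here: a=16, b=4, f(n)=5
Compute log_b(a) = log_4(16) = 2.
f(n) = 5 = O(n^(2-ε)) with ε = 2. Case 1: T(n) = Θ(n^log_b(a)) = Θ(n^2).

Case 1: T(n) = Θ(n^2)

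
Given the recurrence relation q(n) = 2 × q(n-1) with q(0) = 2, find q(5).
Computing step by step:
q(0) = 2
q(1) = 2 × 2 = 4
q(2) = 2 × 4 = 8
q(3) = 2 × 8 = 16
q(4) = 2 × 16 = 32
q(5) = 2 × 32 = 64

64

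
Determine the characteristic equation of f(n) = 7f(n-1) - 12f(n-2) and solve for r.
Substitute f(n) = rⁿ and divide through by rⁿ⁻²: r² - 7r + 12 = 0
Factor: (r - 3)(r - 4) = 0, so r = 3, 4.
General solution: f(n) = A·3ⁿ + B·4ⁿ

Characteristic: r² - 7r + 12 = 0, Roots: r = 3, 4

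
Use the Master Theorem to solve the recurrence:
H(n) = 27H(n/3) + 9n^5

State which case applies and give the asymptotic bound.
Master Theorem template: H(n) = a·H(n/b) + f(n).
Here: a=27, b=3, f(n)=9n^5
Compute log_b(a) = log_3(27) = 3.
f(n) = 9n^5 = Ω(n^(3+ε)) with ε = 2, and the regularity condition holds (a·f(n/b) = (a/b^5)·f(n) with a/b^5 = 3^-2 < 1). Case 3: H(n) = Θ(f(n)) = Θ(n^5).

Case 3: H(n) = Θ(n^5)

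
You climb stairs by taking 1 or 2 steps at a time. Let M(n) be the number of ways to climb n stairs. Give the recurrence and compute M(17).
Condition on the size of the last step (1 to 2): before it there were n-1, …, n-2 stairs climbed, and these cases are disjoint, so M(n) = M(n-1) + M(n-2) (Fibonacci-type sequence).
Initial conditions by direct count (compositions of i into parts ≤ 2): M(1) = 1; M(2) = 2.
Iterating the recurrence: M(3) = 3, M(4) = 5, M(5) = 8, M(6) = 13, M(7) = 21, M(8) = 34, M(9) = 55, M(10) = 89, M(11) = 144, M(12) = 233, M(13) = 377, M(14) = 610, M(15) = 987, M(16) = 1597, M(17) = 2584.

M(n) = M(n-1) + M(n-2), M(1) = 1, M(2) = 2; M(17) = 2584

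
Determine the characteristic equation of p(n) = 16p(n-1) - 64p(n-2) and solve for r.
Substitute p(n) = rⁿ and divide through by rⁿ⁻²: r² - 16r + 64 = 0
Factor: (r - 8)² = 0, so r = 8 (double root).
General solution: p(n) = (A + Bn)·8ⁿ

Characteristic: r² - 16r + 64 = 0, Roots: r = 8 (double root)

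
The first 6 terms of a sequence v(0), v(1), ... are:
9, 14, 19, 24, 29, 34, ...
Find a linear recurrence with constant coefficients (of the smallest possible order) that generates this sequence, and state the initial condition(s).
Look for the lowest-order linear relation among consecutive terms.
Observation: consecutive differences are constant (= 5).
Check at n=2: 1·14 + 5 = 19. ✓

v(n) = v(n-1) + 5, v(0) = 9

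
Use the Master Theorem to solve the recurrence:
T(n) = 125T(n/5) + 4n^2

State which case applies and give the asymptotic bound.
Master Theorem template: T(n) = a·T(n/b) + f(n).
Here: a=125, b=5, f(n)=4n^2
Compute log_b(a) = log_5(125) = 3.
f(n) = 4n^2 = O(n^(3-ε)) with ε = 1. Case 1: T(n) = Θ(n^log_b(a)) = Θ(n^3).

Case 1: T(n) = Θ(n^3)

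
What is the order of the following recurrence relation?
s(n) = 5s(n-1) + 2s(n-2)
The order is the largest lag k for which s(n-k) appears. Here the deepest term is s(n-2), so the order is 2.

Order 2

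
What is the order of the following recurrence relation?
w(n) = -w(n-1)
The order is the largest lag k for which w(n-k) appears. Here the deepest term is w(n-1), so the order is 1.

Order 1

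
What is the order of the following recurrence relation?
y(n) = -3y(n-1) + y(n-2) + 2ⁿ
The order is the largest lag k for which y(n-k) appears. Here the deepest term is y(n-2) (the 2ⁿ term is non-homogeneous and does not affect the order), so the order is 2.

Order 2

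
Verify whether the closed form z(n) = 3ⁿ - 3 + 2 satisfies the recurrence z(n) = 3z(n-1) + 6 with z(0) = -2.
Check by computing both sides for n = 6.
From the recurrence with z(0) = -2:
  z(0) = -2, z(1) = 0, z(2) = 6, z(3) = 24, z(4) = 78, z(5) = 240, z(6) = 726
  so the recurrence gives z(6) = 726.
From the proposed closed form z(n) = 3ⁿ - 3 + 2:
  z(6) = 728.
The recurrence gives 726 but the closed form gives 728, so the closed form does not satisfy the recurrence.

No, the closed form is incorrect.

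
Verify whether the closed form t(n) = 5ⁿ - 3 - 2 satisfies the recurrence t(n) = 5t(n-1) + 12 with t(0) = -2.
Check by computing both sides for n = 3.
From the recurrence with t(0) = -2:
  t(0) = -2, t(1) = 2, t(2) = 22, t(3) = 122
  so the recurrence gives t(3) = 122.
From the proposed closed form t(n) = 5ⁿ - 3 - 2:
  t(3) = 120.
The recurrence gives 122 but the closed form gives 120, so the closed form does not satisfy the recurrence.

No, the closed form is incorrect.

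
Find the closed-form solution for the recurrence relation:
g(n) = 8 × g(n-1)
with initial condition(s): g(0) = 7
Recurrence: g(n) = 8 × g(n-1), initial: g(0) = 7.
Each term is 8 times the previous, so this is geometric with ratio 8. After n steps: g(n) = g(0)·8ⁿ = 7·8ⁿ.

g(n) = 7·8ⁿ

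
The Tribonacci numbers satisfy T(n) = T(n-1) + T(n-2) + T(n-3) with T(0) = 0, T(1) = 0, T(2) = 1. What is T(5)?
Computing the sequence terms:
0, 0, 1, 1, 2, 4

4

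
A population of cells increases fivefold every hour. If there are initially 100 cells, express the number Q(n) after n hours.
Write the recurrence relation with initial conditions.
Each hour multiplies the count by 5, so the count after n hours depends only on the count after n-1 hours: Q(n) = 5 × Q(n-1). The starting count gives Q(0) = 100.
Unrolling n times gives the closed form Q(n) = 100 × 5ⁿ.

Q(n) = 5 × Q(n-1), Q(0) = 100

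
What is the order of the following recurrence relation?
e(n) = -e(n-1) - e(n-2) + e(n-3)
The order is the largest lag k for which e(n-k) appears. Here the deepest term is e(n-3), so the order is 3.

Order 3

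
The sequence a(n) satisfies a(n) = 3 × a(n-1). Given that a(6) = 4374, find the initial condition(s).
In general a(n) = 3ⁿ · a(0). At n = 6: a(0) = a(6) / 3^6 = 4374 / 729 = 6.

a(0) = 6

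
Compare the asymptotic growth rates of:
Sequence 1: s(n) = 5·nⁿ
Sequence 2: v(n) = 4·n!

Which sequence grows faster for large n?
Comparing growth rates:
Growth-rate hierarchy: log n ≺ any polynomial ≺ any exponential cⁿ (c>1) ≺ n! ≺ nⁿ.
super-exponential nⁿ dominates factorial asymptotically.

s(n) grows faster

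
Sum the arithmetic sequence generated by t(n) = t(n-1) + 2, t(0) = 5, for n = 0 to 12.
Computing the sequence terms: 5, 7, 9, 11, 13, 15, 17, 19, 21, 23, 25, 27, 29
Adding these values together:

221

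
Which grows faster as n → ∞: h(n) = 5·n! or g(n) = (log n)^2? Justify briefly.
Comparing growth rates:
Growth-rate hierarchy: log n ≺ any polynomial ≺ any exponential cⁿ (c>1) ≺ n! ≺ nⁿ.
factorial dominates polylogarithmic (log n)^2 asymptotically.

h(n) grows faster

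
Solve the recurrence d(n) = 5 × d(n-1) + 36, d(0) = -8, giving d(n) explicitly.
Recurrence: d(n) = 5 × d(n-1) + 36, initial: d(0) = -8.
Try d(n) = A·5ⁿ + C. Substituting: A·5ⁿ + C = 5(A·5ⁿ⁻¹ + C) + 36 = A·5ⁿ + 5C + 36, so C = 5C + 36, giving C = -9. Then d(0) = A - 9 = -8 gives A = 1.

d(n) = 5ⁿ - 9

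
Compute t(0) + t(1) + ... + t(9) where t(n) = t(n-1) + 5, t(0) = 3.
Computing the sequence terms: 3, 8, 13, 18, 23, 28, 33, 38, 43, 48
Adding these values together:

255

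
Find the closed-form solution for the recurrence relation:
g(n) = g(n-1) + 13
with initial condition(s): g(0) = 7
Recurrence: g(n) = g(n-1) + 13, initial: g(0) = 7.
Each step adds 13, so g(n) = g(0) + 13n = 13n + 7.

g(n) = 13n + 7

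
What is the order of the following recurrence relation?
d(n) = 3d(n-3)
The order is the largest lag k for which d(n-k) appears. Here the deepest term is d(n-3), so the order is 3.

Order 3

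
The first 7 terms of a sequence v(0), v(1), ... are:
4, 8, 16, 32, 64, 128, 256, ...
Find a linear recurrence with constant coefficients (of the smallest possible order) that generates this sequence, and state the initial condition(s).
Look for the lowest-order linear relation among consecutive terms.
Observation: each term is 2× the previous.
Check at n=2: 2·8 = 16. ✓

v(n) = 2 × v(n-1), v(0) = 4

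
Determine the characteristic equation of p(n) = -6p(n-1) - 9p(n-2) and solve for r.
Substitute p(n) = rⁿ and divide through by rⁿ⁻²: r² + 6r + 9 = 0
Factor: (r + 3)² = 0, so r = -3 (double root).
General solution: p(n) = (A + Bn)·(-3)ⁿ

Characteristic: r² + 6r + 9 = 0, Roots: r = -3 (double root)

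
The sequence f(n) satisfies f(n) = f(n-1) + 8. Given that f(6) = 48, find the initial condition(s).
f(6) = f(0) + 6·8, so f(0) = 48 - 48 = 0.

f(0) = 0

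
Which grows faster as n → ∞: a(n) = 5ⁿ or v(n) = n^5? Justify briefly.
Comparing growth rates:
Growth-rate hierarchy: log n ≺ any polynomial ≺ any exponential cⁿ (c>1) ≺ n! ≺ nⁿ.
exponential base 5 dominates polynomial degree 5 asymptotically.

a(n) grows faster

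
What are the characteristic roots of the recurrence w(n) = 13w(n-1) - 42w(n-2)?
Substitute w(n) = rⁿ and divide through by rⁿ⁻²: r² - 13r + 42 = 0
Factor: (r - 6)(r - 7) = 0, so r = 6, 7.
General solution: w(n) = A·6ⁿ + B·7ⁿ

Characteristic: r² - 13r + 42 = 0, Roots: r = 6, 7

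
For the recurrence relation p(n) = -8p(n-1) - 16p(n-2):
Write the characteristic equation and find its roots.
Substitute p(n) = rⁿ and divide through by rⁿ⁻²: r² + 8r + 16 = 0
Factor: (r + 4)² = 0, so r = -4 (double root).
General solution: p(n) = (A + Bn)·(-4)ⁿ

Characteristic: r² + 8r + 16 = 0, Roots: r = -4 (double root)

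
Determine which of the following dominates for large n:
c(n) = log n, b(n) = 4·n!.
Comparing growth rates:
Growth-rate hierarchy: log n ≺ any polynomial ≺ any exponential cⁿ (c>1) ≺ n! ≺ nⁿ.
factorial dominates logarithmic asymptotically.

b(n) grows faster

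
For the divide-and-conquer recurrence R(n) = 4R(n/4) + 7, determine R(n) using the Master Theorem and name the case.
Master Theorem template: R(n) = a·R(n/b) + f(n).
Here: a=4, b=4, f(n)=7
Compute log_b(a) = log_4(4) = 1.
f(n) = 7 = O(n^(1-ε)) with ε = 1. Case 1: R(n) = Θ(n^log_b(a)) = Θ(n).

Case 1: R(n) = Θ(n)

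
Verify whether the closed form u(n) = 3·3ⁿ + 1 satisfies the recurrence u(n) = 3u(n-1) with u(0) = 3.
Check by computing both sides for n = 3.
From the recurrence with u(0) = 3:
  u(0) = 3, u(1) = 9, u(2) = 27, u(3) = 81
  so the recurrence gives u(3) = 81.
From the proposed closed form u(n) = 3·3ⁿ + 1:
  u(3) = 82.
The recurrence gives 81 but the closed form gives 82, so the closed form does not satisfy the recurrence.

No, the closed form is incorrect.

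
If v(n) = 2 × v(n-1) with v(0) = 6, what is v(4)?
Computing step by step:
v(0) = 6
v(1) = 2 × 6 = 12
v(2) = 2 × 12 = 24
v(3) = 2 × 24 = 48
v(4) = 2 × 48 = 96

96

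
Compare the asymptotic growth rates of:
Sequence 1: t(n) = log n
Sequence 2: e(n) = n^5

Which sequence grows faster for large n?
Comparing growth rates:
Growth-rate hierarchy: log n ≺ any polynomial ≺ any exponential cⁿ (c>1) ≺ n! ≺ nⁿ.
polynomial degree 5 dominates logarithmic asymptotically.

e(n) grows faster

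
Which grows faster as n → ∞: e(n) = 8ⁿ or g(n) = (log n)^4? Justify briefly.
Comparing growth rates:
Growth-rate hierarchy: log n ≺ any polynomial ≺ any exponential cⁿ (c>1) ≺ n! ≺ nⁿ.
exponential base 8 dominates polylogarithmic (log n)^4 asymptotically.

e(n) grows faster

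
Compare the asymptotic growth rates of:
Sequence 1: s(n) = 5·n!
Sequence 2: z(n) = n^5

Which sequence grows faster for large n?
Comparing growth rates:
Growth-rate hierarchy: log n ≺ any polynomial ≺ any exponential cⁿ (c>1) ≺ n! ≺ nⁿ.
factorial dominates polynomial degree 5 asymptotically.

s(n) grows faster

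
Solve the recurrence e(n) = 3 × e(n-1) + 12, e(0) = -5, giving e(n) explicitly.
Recurrence: e(n) = 3 × e(n-1) + 12, initial: e(0) = -5.
Try e(n) = A·3ⁿ + C. Substituting: A·3ⁿ + C = 3(A·3ⁿ⁻¹ + C) + 12 = A·3ⁿ + 3C + 12, so C = 3C + 12, giving C = -6. Then e(0) = A - 6 = -5 gives A = 1.

e(n) = 3ⁿ - 6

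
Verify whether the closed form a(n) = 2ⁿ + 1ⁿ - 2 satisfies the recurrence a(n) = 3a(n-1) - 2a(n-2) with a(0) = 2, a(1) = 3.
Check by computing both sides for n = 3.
From the recurrence with a(0) = 2, a(1) = 3:
  a(0) = 2, a(1) = 3, a(2) = 5, a(3) = 9
  so the recurrence gives a(3) = 9.
From the proposed closed form a(n) = 2ⁿ + 1ⁿ - 2:
  a(3) = 7.
The recurrence gives 9 but the closed form gives 7, so the closed form does not satisfy the recurrence.

No, the closed form is incorrect.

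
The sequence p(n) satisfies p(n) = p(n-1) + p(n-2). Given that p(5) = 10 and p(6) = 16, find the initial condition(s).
Work backwards using p(k) = p(k+2) - p(k+1):
p(4) = p(6) - p(5) = 16 - 10 = 6
p(3) = p(5) - p(4) = 10 - 6 = 4
p(2) = p(4) - p(3) = 6 - 4 = 2
p(1) = p(3) - p(2) = 4 - 2 = 2
p(0) = p(2) - p(1) = 2 - 2 = 0

p(0) = 0, p(1) = 2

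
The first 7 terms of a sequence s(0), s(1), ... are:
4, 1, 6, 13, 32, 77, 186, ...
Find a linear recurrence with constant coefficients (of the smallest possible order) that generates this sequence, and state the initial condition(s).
Look for the lowest-order linear relation among consecutive terms.
Observation: s(n) - 2·s(n-1) - (1)·s(n-2) = 0 holds for the shown terms, and no order-1 relation s(n) = α·s(n-1) + β fits.
Check at n=3: 2·6 + (1)·1 = 13. ✓

s(n) = 2s(n-1) + s(n-2), s(0) = 4, s(1) = 1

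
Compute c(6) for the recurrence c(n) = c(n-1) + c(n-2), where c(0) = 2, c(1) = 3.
Computing the sequence terms:
2, 3, 5, 8, 13, 21, 34

34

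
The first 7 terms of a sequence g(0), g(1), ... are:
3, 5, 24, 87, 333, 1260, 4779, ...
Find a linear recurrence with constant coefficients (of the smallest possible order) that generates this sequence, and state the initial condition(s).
Look for the lowest-order linear relation among consecutive terms.
Observation: g(n) - 3·g(n-1) - (3)·g(n-2) = 0 holds for the shown terms, and no order-1 relation g(n) = α·g(n-1) + β fits.
Check at n=3: 3·24 + (3)·5 = 87. ✓

g(n) = 3g(n-1) + 3g(n-2), g(0) = 3, g(1) = 5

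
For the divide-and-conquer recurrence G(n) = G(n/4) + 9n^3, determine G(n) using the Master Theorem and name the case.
Master Theorem template: G(n) = a·G(n/b) + f(n).
Here: a=1, b=4, f(n)=9n^3
Compute log_b(a) = log_4(1) = 0.
f(n) = 9n^3 = Ω(n^(0+ε)) with ε = 3, and the regularity condition holds (a·f(n/b) = (a/b^3)·f(n) with a/b^3 = 4^-3 < 1). Case 3: G(n) = Θ(f(n)) = Θ(n^3).

Case 3: G(n) = Θ(n^3)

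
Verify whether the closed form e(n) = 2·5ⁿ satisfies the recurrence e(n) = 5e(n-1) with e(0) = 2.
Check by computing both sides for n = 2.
From the recurrence with e(0) = 2:
  e(0) = 2, e(1) = 10, e(2) = 50
  so the recurrence gives e(2) = 50.
From the proposed closed form e(n) = 2·5ⁿ:
  e(2) = 50.
Both sides give 50 at n = 2, and the initial condition(s) match, so the closed form is consistent.

Yes, the closed form is correct.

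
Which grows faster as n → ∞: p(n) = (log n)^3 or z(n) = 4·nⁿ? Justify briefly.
Comparing growth rates:
Growth-rate hierarchy: log n ≺ any polynomial ≺ any exponential cⁿ (c>1) ≺ n! ≺ nⁿ.
super-exponential nⁿ dominates polylogarithmic (log n)^3 asymptotically.

z(n) grows faster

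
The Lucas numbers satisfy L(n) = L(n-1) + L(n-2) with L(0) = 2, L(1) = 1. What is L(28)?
Computing the sequence terms:
2, 1, 3, 4, 7, 11, 18, 29, 47, 76, 123, 199, 322, 521, 843, 1364, 2207, 3571, 5778, 9349, 15127, 24476, 39603, 64079, 103682, 167761, 271443, 439204, 710647

710647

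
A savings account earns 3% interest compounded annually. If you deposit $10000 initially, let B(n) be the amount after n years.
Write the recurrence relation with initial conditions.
Each year the balance grows by 3%, i.e. is multiplied by 1 + 3/100 = 1.03, so B(n) = 1.03 × B(n-1). The initial deposit gives B(0) = 10000.
Unrolling gives the closed form B(n) = 10000 × (1.03)ⁿ.

B(n) = 1.03 × B(n-1), B(0) = 10000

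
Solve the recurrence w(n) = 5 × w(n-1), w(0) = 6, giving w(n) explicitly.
Recurrence: w(n) = 5 × w(n-1), initial: w(0) = 6.
Each term is 5 times the previous, so this is geometric with ratio 5. After n steps: w(n) = w(0)·5ⁿ = 6·5ⁿ.

w(n) = 6·5ⁿ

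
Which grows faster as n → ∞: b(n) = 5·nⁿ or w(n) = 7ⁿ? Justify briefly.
Comparing growth rates:
Growth-rate hierarchy: log n ≺ any polynomial ≺ any exponential cⁿ (c>1) ≺ n! ≺ nⁿ.
super-exponential nⁿ dominates exponential base 7 asymptotically.

b(n) grows faster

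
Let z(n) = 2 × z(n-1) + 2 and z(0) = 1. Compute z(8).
Computing step by step:
z(0) = 1
z(1) = 2 × 1 + 2 = 4
z(2) = 2 × 4 + 2 = 10
z(3) = 2 × 10 + 2 = 22
z(4) = 2 × 22 + 2 = 46
z(5) = 2 × 46 + 2 = 94
z(6) = 2 × 94 + 2 = 190
z(7) = 2 × 190 + 2 = 382
z(8) = 2 × 382 + 2 = 766

766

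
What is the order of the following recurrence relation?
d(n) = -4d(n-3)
The order is the largest lag k for which d(n-k) appears. Here the deepest term is d(n-3), so the order is 3.

Order 3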